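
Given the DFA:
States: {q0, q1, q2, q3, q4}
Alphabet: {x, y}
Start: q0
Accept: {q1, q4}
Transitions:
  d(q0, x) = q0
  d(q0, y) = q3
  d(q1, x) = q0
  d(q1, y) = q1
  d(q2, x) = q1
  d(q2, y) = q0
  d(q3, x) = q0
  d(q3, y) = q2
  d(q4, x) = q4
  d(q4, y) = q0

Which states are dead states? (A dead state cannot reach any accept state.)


Forward reachability from each state:
  q0 -> reaches accept state q1 (live)
  q1 -> reaches accept state q1 (live)
  q2 -> reaches accept state q1 (live)
  q3 -> reaches accept state q1 (live)
  q4 -> reaches accept state q1 (live)

None (all states can reach an accept state)


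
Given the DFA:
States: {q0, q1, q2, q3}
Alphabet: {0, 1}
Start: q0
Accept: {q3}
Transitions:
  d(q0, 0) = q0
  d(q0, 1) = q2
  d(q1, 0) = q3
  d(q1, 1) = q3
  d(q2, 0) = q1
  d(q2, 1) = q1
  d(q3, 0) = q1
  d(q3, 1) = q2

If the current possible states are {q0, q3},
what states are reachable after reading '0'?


Apply transition on '0' from each current state:
  d(q0, 0) = q0
  d(q3, 0) = q1

{q0, q1}


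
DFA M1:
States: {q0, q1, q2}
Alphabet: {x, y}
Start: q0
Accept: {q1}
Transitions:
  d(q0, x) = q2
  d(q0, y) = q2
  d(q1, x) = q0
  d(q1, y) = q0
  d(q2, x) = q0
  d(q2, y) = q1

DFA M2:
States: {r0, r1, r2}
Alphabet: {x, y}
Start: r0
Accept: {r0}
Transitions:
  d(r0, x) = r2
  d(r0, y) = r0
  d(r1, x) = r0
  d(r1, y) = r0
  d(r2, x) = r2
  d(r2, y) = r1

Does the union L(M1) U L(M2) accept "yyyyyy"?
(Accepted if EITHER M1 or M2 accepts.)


M1: final=q0 accepted=False
M2: final=r0 accepted=True

Yes, union accepts


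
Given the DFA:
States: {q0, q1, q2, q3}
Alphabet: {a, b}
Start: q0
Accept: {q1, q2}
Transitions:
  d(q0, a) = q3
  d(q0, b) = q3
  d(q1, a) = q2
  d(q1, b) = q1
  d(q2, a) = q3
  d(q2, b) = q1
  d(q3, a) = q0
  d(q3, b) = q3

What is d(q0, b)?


Looking up transition d(q0, b)

q3


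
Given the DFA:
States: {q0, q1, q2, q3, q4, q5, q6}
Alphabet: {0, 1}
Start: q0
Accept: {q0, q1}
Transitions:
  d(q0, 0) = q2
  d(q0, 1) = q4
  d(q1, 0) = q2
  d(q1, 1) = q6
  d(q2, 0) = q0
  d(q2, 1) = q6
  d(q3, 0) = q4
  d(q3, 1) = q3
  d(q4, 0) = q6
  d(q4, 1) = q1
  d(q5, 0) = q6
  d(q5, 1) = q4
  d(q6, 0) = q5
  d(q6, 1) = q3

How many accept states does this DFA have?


Accept states listed: {q0, q1}
Counting: q0(1) q1(2)

2


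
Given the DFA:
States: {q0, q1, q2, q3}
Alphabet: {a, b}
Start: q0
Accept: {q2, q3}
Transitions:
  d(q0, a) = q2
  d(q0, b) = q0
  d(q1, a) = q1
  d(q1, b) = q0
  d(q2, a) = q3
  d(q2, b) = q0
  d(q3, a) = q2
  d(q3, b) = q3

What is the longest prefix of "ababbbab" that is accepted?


Run the DFA, marking each prefix where the state is accepting:
  "" -> q0 [reject]
  "a" -> q2 [accept]
  "ab" -> q0 [reject]
  "aba" -> q2 [accept]
  "abab" -> q0 [reject]
  "ababb" -> q0 [reject]
  "ababbb" -> q0 [reject]
  "ababbba" -> q2 [accept]
  "ababbbab" -> q0 [reject]

"ababbba"


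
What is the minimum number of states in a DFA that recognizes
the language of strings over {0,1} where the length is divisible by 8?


States track (length) mod 8.
Need 8 states: one per remainder 0..7; accept = remainder 0.

8


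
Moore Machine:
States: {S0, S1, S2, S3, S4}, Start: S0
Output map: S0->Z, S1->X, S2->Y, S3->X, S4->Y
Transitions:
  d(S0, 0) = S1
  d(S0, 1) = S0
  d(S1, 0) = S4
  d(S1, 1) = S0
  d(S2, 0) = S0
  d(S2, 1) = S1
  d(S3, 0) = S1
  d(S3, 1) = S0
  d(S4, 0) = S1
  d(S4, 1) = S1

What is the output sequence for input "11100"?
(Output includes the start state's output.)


Start: S0 (output Z)
  --1--> S0 (output Z)
  --1--> S0 (output Z)
  --1--> S0 (output Z)
  --0--> S1 (output X)
  --0--> S4 (output Y)

"ZZZZXY"


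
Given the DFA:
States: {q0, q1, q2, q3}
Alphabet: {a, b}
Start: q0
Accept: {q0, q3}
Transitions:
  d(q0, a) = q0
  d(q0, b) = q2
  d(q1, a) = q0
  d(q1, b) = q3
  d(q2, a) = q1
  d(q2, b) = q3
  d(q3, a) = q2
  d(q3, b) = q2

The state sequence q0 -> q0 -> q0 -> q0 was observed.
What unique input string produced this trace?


Trace back each transition to find the symbol:
  q0 --[a]--> q0
  q0 --[a]--> q0
  q0 --[a]--> q0

"aaa"


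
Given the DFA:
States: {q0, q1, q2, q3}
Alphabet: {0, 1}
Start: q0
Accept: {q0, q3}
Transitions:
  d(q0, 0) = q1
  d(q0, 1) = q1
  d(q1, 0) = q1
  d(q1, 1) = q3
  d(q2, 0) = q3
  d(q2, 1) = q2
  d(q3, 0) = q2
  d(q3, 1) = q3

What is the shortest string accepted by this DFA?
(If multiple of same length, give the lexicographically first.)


BFS by string length (lex-first path to each state shown):
  len 0: q0<-""
Found accept state at length 0.

"" (empty string)


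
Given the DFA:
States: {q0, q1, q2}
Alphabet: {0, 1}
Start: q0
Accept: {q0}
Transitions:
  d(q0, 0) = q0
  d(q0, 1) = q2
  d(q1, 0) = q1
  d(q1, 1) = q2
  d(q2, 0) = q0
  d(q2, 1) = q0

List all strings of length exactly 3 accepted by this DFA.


All strings of length 3: 8 total
Accepted: 5

"000", "010", "011", "100", "110"


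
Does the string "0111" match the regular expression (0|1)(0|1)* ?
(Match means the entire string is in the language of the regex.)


|string| = 4; first = '0'; last = '1'

Yes, "0111" matches (0|1)(0|1)*


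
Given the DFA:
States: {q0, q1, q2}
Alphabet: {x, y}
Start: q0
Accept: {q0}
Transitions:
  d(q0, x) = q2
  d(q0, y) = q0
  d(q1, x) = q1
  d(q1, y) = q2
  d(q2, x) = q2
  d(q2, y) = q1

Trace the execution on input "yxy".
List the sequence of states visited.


Input: yxy
d(q0, y) = q0
d(q0, x) = q2
d(q2, y) = q1


q0 -> q0 -> q2 -> q1


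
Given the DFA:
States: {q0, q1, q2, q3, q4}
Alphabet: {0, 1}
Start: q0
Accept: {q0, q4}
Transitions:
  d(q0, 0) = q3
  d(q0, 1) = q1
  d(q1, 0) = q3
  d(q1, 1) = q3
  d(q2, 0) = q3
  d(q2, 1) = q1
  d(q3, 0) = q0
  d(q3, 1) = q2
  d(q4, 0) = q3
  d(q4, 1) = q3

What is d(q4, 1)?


Looking up transition d(q4, 1)

q3


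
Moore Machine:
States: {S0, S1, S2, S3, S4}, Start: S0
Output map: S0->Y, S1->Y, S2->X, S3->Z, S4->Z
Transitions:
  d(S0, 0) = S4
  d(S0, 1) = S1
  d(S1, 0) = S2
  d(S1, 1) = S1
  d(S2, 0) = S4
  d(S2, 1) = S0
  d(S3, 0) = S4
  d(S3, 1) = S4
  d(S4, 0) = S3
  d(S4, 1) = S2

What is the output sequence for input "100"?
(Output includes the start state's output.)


Start: S0 (output Y)
  --1--> S1 (output Y)
  --0--> S2 (output X)
  --0--> S4 (output Z)

"YYXZ"


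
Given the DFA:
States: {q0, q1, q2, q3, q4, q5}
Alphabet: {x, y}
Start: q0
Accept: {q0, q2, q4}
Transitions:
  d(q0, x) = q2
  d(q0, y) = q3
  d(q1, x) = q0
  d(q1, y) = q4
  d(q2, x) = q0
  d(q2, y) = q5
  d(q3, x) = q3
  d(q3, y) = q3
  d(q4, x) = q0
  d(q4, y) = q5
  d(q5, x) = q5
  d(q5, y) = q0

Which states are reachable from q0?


BFS from q0:
  layer 0: {q0}
  layer 1: {q2, q3}
  layer 2: {q5}

{q0, q2, q3, q5}


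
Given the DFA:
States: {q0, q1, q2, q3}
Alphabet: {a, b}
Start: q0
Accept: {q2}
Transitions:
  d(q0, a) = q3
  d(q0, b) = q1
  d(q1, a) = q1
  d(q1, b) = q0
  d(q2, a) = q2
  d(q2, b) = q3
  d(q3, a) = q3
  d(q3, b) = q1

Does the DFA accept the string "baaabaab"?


Trace: q0 -> q1 -> q1 -> q1 -> q1 -> q0 -> q3 -> q3 -> q1
Final state: q1
Accept states: {q2}

No, rejected (final state q1 is not an accept state)


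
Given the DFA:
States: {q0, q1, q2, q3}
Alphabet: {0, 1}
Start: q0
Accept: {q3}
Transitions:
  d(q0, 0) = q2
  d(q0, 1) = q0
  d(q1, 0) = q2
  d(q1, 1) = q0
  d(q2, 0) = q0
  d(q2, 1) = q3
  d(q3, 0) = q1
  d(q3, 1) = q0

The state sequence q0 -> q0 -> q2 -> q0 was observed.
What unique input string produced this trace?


Trace back each transition to find the symbol:
  q0 --[1]--> q0
  q0 --[0]--> q2
  q2 --[0]--> q0

"100"


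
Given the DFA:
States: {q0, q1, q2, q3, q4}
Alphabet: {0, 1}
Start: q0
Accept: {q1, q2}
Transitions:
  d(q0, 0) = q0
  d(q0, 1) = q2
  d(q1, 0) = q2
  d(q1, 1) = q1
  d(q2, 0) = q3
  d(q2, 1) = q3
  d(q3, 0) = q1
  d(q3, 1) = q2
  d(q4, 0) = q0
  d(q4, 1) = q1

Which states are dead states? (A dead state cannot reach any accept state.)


Forward reachability from each state:
  q0 -> reaches accept state q1 (live)
  q1 -> reaches accept state q1 (live)
  q2 -> reaches accept state q1 (live)
  q3 -> reaches accept state q1 (live)
  q4 -> reaches accept state q1 (live)

None (all states can reach an accept state)


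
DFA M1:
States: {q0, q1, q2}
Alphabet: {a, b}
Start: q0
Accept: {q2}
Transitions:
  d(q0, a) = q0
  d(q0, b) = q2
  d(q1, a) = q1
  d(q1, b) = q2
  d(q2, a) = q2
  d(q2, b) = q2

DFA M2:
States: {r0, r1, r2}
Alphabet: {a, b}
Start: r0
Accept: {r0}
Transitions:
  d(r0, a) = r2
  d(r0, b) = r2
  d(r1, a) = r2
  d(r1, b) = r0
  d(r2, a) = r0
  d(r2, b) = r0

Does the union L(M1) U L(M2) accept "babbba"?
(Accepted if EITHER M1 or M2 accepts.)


M1: final=q2 accepted=True
M2: final=r0 accepted=True

Yes, union accepts


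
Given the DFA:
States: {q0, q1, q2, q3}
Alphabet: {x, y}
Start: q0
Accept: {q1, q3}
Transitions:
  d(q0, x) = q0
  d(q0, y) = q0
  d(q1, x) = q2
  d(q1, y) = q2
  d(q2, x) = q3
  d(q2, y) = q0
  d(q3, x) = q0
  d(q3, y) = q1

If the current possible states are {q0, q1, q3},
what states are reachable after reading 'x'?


Apply transition on 'x' from each current state:
  d(q0, x) = q0
  d(q1, x) = q2
  d(q3, x) = q0

{q0, q2}


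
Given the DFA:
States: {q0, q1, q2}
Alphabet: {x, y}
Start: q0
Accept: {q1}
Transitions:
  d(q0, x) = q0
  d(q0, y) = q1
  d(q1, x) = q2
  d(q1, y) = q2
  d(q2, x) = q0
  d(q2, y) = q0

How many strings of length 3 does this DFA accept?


Enumerating all length-3 strings:
  "xxx" -> q0 [reject]
  "xxy" -> q1 [accept]
  "xyx" -> q2 [reject]
  "xyy" -> q2 [reject]
  "yxx" -> q0 [reject]
  "yxy" -> q0 [reject]
  "yyx" -> q0 [reject]
  "yyy" -> q0 [reject]

1 out of 8


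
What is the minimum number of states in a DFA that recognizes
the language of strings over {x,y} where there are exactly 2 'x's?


States: count = 0, 1, ..., 2 (that's 3 states), plus a dead state for count > 2.
Total: 3 + 1 = 4. Accept = count-2 state.

4


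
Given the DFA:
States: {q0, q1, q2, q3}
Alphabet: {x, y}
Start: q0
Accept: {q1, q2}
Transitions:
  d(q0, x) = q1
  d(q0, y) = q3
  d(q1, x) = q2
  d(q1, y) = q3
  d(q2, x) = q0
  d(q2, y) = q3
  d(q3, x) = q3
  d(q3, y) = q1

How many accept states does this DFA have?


Accept states listed: {q1, q2}
Counting: q1(1) q2(2)

2


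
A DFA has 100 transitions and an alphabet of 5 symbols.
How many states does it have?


Each state has exactly one transition per symbol.
states = transitions / |alphabet| = 100 / 5 = 20

20


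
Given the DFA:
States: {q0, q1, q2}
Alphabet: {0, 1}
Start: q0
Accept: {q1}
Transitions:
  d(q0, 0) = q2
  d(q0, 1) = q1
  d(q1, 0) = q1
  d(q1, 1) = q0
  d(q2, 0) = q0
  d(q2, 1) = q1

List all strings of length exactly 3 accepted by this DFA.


All strings of length 3: 8 total
Accepted: 4

"001", "010", "100", "111"


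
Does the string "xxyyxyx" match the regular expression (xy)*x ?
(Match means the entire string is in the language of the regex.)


|string| = 7; first = 'x'; last = 'x'

No, "xxyyxyx" does not match (xy)*x


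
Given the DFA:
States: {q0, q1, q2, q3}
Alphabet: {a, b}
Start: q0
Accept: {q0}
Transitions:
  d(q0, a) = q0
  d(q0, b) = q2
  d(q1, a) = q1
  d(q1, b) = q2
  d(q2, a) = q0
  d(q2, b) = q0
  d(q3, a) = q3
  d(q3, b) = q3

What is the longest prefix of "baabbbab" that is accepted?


Run the DFA, marking each prefix where the state is accepting:
  "" -> q0 [accept]
  "b" -> q2 [reject]
  "ba" -> q0 [accept]
  "baa" -> q0 [accept]
  "baab" -> q2 [reject]
  "baabb" -> q0 [accept]
  "baabbb" -> q2 [reject]
  "baabbba" -> q0 [accept]
  "baabbbab" -> q2 [reject]

"baabbba"


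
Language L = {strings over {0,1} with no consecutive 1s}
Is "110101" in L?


'11' occurs at index 0

No, "110101" is not in L


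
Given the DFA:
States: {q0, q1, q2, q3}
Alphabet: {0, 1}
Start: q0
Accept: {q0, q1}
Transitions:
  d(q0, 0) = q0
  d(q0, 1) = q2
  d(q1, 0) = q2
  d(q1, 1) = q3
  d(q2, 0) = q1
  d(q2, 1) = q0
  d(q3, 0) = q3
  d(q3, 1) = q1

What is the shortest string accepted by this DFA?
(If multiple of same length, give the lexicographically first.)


BFS by string length (lex-first path to each state shown):
  len 0: q0<-""
Found accept state at length 0.

"" (empty string)


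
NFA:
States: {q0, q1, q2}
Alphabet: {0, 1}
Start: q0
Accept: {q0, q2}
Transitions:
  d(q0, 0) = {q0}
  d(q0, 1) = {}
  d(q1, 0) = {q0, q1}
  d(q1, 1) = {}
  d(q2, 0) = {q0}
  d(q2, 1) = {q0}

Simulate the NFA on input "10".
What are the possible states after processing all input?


Start: {q0}
  --1--> {}
  --0--> {}

{} (empty set, no valid transitions)


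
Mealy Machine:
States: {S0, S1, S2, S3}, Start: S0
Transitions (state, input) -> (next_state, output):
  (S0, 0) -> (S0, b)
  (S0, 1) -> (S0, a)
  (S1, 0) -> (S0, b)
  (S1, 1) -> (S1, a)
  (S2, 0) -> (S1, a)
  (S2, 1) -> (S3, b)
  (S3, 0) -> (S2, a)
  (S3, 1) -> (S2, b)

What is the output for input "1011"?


Step-by-step:
  (S0, 1) -> (S0, a)
  (S0, 0) -> (S0, b)
  (S0, 1) -> (S0, a)
  (S0, 1) -> (S0, a)

"abaa"


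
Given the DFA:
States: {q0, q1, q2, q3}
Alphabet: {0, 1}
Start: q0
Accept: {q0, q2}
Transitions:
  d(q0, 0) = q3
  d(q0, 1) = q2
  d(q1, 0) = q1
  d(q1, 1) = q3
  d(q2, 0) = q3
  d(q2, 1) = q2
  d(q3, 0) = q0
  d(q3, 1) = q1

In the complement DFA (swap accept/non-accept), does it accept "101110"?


Trace: q0 -> q2 -> q3 -> q1 -> q3 -> q1 -> q1
Final: q1
Original accept: {q0, q2}
Complement: q1 is not in original accept

Yes, complement accepts (original rejects)


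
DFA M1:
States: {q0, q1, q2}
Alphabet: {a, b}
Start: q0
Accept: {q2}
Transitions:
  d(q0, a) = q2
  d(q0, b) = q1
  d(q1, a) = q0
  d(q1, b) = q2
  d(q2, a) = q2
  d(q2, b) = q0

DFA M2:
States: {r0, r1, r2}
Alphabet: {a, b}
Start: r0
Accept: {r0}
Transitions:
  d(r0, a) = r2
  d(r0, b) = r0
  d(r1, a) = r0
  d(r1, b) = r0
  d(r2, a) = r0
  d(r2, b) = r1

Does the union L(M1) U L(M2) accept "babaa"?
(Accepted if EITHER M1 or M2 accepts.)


M1: final=q2 accepted=True
M2: final=r2 accepted=False

Yes, union accepts


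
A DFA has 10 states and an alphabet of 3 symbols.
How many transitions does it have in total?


Each state has exactly one transition per symbol.
10 * 3 = 30

30


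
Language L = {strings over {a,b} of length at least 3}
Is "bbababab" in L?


length = 8

Yes, "bbababab" is in L


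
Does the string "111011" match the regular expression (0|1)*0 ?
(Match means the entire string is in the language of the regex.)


|string| = 6; first = '1'; last = '1'

No, "111011" does not match (0|1)*0


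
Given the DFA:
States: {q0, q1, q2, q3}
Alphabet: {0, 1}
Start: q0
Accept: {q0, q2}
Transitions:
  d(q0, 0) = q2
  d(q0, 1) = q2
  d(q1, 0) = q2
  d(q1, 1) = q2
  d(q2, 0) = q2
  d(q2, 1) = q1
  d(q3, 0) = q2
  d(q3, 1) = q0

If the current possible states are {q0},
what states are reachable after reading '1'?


Apply transition on '1' from each current state:
  d(q0, 1) = q2

{q2}


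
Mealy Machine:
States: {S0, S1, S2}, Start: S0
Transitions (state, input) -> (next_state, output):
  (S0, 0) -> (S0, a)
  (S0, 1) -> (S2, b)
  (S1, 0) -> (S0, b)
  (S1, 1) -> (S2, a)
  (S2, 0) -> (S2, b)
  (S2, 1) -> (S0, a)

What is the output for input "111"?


Step-by-step:
  (S0, 1) -> (S2, b)
  (S2, 1) -> (S0, a)
  (S0, 1) -> (S2, b)

"bab"


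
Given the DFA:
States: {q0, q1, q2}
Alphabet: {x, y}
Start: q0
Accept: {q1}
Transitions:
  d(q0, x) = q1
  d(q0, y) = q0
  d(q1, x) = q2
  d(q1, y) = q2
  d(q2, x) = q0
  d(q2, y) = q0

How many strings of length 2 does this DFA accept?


Enumerating all length-2 strings:
  "xx" -> q2 [reject]
  "xy" -> q2 [reject]
  "yx" -> q1 [accept]
  "yy" -> q0 [reject]

1 out of 4


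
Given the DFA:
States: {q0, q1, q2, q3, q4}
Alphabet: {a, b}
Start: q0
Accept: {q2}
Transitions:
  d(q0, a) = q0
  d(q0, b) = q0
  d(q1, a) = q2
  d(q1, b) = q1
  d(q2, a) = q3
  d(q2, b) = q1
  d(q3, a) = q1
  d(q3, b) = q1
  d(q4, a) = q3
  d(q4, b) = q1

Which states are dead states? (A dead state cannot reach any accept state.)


Forward reachability from each state:
  q0 -> reaches {q0}, no accept state (dead)
  q1 -> reaches accept state q2 (live)
  q2 -> reaches accept state q2 (live)
  q3 -> reaches accept state q2 (live)
  q4 -> reaches accept state q2 (live)

{q0}


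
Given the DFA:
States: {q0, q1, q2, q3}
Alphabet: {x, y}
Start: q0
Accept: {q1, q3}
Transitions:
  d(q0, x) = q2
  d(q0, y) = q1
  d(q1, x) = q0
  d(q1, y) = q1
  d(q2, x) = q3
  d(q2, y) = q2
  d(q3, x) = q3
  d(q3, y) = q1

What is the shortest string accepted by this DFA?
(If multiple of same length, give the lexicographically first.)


BFS by string length (lex-first path to each state shown):
  len 0: q0<-""
  len 1: q1<-"y", q2<-"x"
Found accept state at length 1.

"y"


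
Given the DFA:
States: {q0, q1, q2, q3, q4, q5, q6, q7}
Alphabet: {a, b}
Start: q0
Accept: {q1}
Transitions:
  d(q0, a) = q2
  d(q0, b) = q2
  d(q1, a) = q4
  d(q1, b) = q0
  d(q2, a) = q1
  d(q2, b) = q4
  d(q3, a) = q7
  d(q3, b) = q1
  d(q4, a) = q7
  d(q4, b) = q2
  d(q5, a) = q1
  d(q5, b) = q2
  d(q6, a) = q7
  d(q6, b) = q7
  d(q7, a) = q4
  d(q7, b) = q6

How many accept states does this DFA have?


Accept states listed: {q1}
Counting: q1(1)

1


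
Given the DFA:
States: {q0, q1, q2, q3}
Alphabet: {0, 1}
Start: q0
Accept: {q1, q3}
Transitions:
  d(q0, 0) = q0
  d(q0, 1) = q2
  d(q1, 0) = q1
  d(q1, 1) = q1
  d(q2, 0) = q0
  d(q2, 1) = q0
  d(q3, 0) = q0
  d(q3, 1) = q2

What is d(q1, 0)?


Looking up transition d(q1, 0)

q1


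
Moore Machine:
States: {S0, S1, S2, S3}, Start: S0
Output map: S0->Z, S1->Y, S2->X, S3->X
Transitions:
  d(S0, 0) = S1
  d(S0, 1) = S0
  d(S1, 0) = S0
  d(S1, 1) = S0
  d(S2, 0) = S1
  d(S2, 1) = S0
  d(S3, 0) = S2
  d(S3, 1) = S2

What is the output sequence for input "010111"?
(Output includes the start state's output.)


Start: S0 (output Z)
  --0--> S1 (output Y)
  --1--> S0 (output Z)
  --0--> S1 (output Y)
  --1--> S0 (output Z)
  --1--> S0 (output Z)
  --1--> S0 (output Z)

"ZYZYZZZ"


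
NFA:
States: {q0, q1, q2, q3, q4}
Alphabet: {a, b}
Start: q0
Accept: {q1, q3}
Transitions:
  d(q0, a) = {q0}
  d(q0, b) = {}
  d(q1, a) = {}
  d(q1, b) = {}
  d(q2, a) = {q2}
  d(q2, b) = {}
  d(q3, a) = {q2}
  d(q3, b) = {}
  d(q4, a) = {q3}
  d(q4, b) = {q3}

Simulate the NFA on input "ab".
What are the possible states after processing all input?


Start: {q0}
  --a--> {q0}
  --b--> {}

{} (empty set, no valid transitions)


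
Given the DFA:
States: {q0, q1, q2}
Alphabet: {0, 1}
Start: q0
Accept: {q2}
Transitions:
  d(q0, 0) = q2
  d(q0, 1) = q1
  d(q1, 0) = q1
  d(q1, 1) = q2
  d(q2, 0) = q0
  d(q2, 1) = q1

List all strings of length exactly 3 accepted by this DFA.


All strings of length 3: 8 total
Accepted: 3

"000", "011", "101"


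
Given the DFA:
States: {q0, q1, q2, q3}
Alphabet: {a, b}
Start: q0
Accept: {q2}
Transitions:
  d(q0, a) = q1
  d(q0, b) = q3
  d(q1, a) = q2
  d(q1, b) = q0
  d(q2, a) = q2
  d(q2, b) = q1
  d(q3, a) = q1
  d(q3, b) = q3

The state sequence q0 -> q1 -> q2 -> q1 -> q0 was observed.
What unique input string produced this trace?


Trace back each transition to find the symbol:
  q0 --[a]--> q1
  q1 --[a]--> q2
  q2 --[b]--> q1
  q1 --[b]--> q0

"aabb"


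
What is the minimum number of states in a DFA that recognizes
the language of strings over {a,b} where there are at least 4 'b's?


States: count = 0, 1, ..., 3, and a final '>= 4' state.
Total: 4 + 1 = 5. Accept = '>= 4' state.

5


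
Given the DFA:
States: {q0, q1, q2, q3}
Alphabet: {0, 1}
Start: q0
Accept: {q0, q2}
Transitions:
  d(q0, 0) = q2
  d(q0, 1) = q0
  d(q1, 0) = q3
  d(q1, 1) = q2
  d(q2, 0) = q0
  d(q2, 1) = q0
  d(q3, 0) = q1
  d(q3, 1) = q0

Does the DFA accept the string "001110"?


Trace: q0 -> q2 -> q0 -> q0 -> q0 -> q0 -> q2
Final state: q2
Accept states: {q0, q2}

Yes, accepted (final state q2 is an accept state)


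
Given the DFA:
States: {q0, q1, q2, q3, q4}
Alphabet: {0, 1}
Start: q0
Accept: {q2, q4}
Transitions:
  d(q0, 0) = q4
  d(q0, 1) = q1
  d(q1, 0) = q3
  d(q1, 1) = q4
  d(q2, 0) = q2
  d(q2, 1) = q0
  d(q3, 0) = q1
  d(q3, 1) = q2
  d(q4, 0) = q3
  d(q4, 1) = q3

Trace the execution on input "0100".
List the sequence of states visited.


Input: 0100
d(q0, 0) = q4
d(q4, 1) = q3
d(q3, 0) = q1
d(q1, 0) = q3


q0 -> q4 -> q3 -> q1 -> q3


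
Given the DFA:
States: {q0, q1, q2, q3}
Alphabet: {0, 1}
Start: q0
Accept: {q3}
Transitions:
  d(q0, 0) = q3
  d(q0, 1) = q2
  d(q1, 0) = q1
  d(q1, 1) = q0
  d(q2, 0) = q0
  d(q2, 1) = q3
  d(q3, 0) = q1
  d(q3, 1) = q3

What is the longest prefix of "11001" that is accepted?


Run the DFA, marking each prefix where the state is accepting:
  "" -> q0 [reject]
  "1" -> q2 [reject]
  "11" -> q3 [accept]
  "110" -> q1 [reject]
  "1100" -> q1 [reject]
  "11001" -> q0 [reject]

"11"


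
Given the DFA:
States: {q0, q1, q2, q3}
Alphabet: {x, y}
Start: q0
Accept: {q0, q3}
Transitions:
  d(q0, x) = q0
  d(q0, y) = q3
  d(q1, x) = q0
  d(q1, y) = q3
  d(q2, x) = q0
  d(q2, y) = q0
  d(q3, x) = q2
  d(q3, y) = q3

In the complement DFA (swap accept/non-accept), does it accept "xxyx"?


Trace: q0 -> q0 -> q0 -> q3 -> q2
Final: q2
Original accept: {q0, q3}
Complement: q2 is not in original accept

Yes, complement accepts (original rejects)


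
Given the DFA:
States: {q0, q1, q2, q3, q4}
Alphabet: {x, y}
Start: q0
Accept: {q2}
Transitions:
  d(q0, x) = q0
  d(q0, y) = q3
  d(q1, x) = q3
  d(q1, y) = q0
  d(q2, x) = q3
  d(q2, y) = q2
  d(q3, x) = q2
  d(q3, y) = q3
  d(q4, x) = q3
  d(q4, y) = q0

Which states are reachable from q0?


BFS from q0:
  layer 0: {q0}
  layer 1: {q3}
  layer 2: {q2}

{q0, q2, q3}


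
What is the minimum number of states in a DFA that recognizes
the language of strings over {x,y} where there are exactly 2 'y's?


States: count = 0, 1, ..., 2 (that's 3 states), plus a dead state for count > 2.
Total: 3 + 1 = 4. Accept = count-2 state.

4


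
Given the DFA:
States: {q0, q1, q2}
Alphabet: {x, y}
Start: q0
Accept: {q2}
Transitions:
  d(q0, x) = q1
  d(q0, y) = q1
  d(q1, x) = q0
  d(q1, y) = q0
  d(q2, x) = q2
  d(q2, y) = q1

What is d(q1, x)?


Looking up transition d(q1, x)

q0


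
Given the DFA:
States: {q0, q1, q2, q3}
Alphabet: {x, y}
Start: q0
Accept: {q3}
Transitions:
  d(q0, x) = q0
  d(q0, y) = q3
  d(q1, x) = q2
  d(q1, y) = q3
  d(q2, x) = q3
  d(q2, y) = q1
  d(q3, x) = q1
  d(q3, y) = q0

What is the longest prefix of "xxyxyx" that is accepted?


Run the DFA, marking each prefix where the state is accepting:
  "" -> q0 [reject]
  "x" -> q0 [reject]
  "xx" -> q0 [reject]
  "xxy" -> q3 [accept]
  "xxyx" -> q1 [reject]
  "xxyxy" -> q3 [accept]
  "xxyxyx" -> q1 [reject]

"xxyxy"


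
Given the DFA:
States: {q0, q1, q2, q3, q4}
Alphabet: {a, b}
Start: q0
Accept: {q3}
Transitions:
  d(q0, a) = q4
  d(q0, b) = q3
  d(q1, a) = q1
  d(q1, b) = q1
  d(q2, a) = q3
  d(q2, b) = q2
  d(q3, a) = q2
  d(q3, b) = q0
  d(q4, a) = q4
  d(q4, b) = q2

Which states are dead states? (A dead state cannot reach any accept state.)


Forward reachability from each state:
  q0 -> reaches accept state q3 (live)
  q1 -> reaches {q1}, no accept state (dead)
  q2 -> reaches accept state q3 (live)
  q3 -> reaches accept state q3 (live)
  q4 -> reaches accept state q3 (live)

{q1}


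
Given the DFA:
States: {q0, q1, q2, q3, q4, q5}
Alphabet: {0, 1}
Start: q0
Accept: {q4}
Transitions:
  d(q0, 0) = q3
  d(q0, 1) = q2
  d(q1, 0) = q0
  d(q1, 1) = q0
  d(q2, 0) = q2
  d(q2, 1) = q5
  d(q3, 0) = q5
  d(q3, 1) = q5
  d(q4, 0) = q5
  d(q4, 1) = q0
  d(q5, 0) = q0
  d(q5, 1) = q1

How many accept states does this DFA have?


Accept states listed: {q4}
Counting: q4(1)

1


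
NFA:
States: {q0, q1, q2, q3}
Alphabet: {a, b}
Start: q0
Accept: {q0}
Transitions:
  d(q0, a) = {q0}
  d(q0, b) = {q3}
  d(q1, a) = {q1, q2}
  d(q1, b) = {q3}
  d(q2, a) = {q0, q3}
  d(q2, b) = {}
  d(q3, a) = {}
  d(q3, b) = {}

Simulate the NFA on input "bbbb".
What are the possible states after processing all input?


Start: {q0}
  --b--> {q3}
  --b--> {}
  --b--> {}
  --b--> {}

{} (empty set, no valid transitions)


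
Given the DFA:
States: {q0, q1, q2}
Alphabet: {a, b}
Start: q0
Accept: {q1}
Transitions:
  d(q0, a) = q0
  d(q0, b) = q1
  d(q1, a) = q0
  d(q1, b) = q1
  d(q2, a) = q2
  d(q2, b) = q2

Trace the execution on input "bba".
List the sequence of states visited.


Input: bba
d(q0, b) = q1
d(q1, b) = q1
d(q1, a) = q0


q0 -> q1 -> q1 -> q0


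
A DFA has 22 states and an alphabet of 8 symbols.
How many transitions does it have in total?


Each state has exactly one transition per symbol.
22 * 8 = 176

176


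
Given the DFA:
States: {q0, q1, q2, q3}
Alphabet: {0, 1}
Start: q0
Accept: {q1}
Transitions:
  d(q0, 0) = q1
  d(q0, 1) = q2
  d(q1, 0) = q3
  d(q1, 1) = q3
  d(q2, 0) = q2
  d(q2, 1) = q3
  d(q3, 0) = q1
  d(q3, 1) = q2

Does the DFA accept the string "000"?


Trace: q0 -> q1 -> q3 -> q1
Final state: q1
Accept states: {q1}

Yes, accepted (final state q1 is an accept state)


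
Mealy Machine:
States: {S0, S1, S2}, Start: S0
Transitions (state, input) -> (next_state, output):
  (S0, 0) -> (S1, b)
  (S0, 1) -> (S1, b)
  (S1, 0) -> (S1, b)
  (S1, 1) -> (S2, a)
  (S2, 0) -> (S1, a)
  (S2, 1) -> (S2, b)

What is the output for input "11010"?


Step-by-step:
  (S0, 1) -> (S1, b)
  (S1, 1) -> (S2, a)
  (S2, 0) -> (S1, a)
  (S1, 1) -> (S2, a)
  (S2, 0) -> (S1, a)

"baaaa"


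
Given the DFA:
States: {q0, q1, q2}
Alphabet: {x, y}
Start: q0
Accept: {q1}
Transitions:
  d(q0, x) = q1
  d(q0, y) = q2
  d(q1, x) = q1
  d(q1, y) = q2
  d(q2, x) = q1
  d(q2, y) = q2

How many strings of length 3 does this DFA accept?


Enumerating all length-3 strings:
  "xxx" -> q1 [accept]
  "xxy" -> q2 [reject]
  "xyx" -> q1 [accept]
  "xyy" -> q2 [reject]
  "yxx" -> q1 [accept]
  "yxy" -> q2 [reject]
  "yyx" -> q1 [accept]
  "yyy" -> q2 [reject]

4 out of 8


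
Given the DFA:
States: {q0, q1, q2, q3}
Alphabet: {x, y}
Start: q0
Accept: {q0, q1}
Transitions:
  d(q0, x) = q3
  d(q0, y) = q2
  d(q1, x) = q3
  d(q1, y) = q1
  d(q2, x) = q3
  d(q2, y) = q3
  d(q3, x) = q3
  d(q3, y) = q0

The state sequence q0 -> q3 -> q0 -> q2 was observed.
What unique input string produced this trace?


Trace back each transition to find the symbol:
  q0 --[x]--> q3
  q3 --[y]--> q0
  q0 --[y]--> q2

"xyy"


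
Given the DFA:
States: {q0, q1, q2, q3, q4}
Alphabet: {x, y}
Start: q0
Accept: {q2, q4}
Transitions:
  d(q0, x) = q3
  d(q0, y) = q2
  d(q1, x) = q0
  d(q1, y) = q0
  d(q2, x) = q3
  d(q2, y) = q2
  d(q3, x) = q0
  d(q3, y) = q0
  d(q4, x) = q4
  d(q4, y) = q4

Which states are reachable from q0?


BFS from q0:
  layer 0: {q0}
  layer 1: {q2, q3}

{q0, q2, q3}


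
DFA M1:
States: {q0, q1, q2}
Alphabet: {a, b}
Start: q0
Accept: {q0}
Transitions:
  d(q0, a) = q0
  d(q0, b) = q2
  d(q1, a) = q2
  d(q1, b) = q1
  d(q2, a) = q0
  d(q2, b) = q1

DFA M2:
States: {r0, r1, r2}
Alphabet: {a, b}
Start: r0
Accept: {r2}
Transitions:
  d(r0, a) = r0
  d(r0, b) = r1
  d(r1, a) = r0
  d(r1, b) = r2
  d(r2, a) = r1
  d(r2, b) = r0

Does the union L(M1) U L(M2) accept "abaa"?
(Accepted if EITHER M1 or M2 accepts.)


M1: final=q0 accepted=True
M2: final=r0 accepted=False

Yes, union accepts


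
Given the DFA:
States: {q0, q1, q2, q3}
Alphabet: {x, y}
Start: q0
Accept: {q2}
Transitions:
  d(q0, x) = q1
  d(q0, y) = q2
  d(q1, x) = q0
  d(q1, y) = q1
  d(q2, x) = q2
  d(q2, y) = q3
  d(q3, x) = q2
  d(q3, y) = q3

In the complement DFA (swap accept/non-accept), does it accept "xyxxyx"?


Trace: q0 -> q1 -> q1 -> q0 -> q1 -> q1 -> q0
Final: q0
Original accept: {q2}
Complement: q0 is not in original accept

Yes, complement accepts (original rejects)


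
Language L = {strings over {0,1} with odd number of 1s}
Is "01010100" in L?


count('1') = 3; 3 mod 2 = 1

Yes, "01010100" is in L


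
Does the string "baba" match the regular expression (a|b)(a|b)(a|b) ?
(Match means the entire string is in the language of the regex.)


|string| = 4; first = 'b'; last = 'a'

No, "baba" does not match (a|b)(a|b)(a|b)


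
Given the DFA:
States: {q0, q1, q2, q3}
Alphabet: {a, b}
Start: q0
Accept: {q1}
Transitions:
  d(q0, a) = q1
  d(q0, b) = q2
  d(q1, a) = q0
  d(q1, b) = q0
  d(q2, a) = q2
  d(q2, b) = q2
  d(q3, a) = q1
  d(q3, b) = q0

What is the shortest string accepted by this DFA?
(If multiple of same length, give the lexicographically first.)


BFS by string length (lex-first path to each state shown):
  len 0: q0<-""
  len 1: q1<-"a", q2<-"b"
Found accept state at length 1.

"a"


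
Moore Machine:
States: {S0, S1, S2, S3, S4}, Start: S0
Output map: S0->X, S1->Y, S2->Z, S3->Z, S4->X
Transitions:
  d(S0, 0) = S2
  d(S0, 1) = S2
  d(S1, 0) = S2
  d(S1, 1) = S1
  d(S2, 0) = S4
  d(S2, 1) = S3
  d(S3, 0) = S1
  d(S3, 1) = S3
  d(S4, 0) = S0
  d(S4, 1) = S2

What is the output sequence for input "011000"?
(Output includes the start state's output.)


Start: S0 (output X)
  --0--> S2 (output Z)
  --1--> S3 (output Z)
  --1--> S3 (output Z)
  --0--> S1 (output Y)
  --0--> S2 (output Z)
  --0--> S4 (output X)

"XZZZYZX"


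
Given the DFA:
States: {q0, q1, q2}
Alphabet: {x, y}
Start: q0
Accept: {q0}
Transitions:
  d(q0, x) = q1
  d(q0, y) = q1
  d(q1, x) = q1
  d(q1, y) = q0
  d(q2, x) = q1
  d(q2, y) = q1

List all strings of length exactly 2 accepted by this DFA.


All strings of length 2: 4 total
Accepted: 2

"xy", "yy"


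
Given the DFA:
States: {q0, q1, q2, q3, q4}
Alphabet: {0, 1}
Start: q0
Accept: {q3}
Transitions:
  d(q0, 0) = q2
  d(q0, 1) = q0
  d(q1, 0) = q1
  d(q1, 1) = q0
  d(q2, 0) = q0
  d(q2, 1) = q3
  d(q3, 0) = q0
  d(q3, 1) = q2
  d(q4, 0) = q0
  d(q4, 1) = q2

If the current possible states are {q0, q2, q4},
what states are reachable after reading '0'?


Apply transition on '0' from each current state:
  d(q0, 0) = q2
  d(q2, 0) = q0
  d(q4, 0) = q0

{q0, q2}


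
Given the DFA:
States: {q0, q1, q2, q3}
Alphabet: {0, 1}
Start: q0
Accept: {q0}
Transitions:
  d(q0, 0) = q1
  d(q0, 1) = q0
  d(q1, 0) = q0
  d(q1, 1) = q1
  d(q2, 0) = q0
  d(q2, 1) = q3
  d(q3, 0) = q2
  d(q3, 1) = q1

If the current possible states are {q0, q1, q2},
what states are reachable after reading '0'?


Apply transition on '0' from each current state:
  d(q0, 0) = q1
  d(q1, 0) = q0
  d(q2, 0) = q0

{q0, q1}


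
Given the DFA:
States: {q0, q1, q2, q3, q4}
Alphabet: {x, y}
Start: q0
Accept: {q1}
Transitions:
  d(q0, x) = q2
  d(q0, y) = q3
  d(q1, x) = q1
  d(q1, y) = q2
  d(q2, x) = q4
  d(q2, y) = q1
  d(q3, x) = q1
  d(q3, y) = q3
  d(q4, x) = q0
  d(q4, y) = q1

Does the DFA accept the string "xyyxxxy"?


Trace: q0 -> q2 -> q1 -> q2 -> q4 -> q0 -> q2 -> q1
Final state: q1
Accept states: {q1}

Yes, accepted (final state q1 is an accept state)


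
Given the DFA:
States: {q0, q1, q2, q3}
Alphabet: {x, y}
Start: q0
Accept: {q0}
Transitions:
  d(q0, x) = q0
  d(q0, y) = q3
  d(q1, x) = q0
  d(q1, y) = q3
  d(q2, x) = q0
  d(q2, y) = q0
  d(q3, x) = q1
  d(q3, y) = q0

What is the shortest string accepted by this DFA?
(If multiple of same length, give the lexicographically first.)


BFS by string length (lex-first path to each state shown):
  len 0: q0<-""
Found accept state at length 0.

"" (empty string)


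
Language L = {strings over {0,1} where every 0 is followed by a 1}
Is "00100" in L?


'00' present: True; ends with '0': True

No, "00100" is not in L


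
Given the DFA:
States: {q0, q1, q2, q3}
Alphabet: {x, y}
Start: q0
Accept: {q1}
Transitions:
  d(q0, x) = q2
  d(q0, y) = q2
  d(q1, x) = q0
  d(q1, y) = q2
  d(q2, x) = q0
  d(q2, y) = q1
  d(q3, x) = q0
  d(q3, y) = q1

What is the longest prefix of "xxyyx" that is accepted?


Run the DFA, marking each prefix where the state is accepting:
  "" -> q0 [reject]
  "x" -> q2 [reject]
  "xx" -> q0 [reject]
  "xxy" -> q2 [reject]
  "xxyy" -> q1 [accept]
  "xxyyx" -> q0 [reject]

"xxyy"


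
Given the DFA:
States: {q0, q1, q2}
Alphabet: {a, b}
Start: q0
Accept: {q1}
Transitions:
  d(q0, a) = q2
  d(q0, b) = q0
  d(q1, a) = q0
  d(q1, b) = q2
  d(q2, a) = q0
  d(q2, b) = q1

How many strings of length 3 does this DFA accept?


Enumerating all length-3 strings:
  "aaa" -> q2 [reject]
  "aab" -> q0 [reject]
  "aba" -> q0 [reject]
  "abb" -> q2 [reject]
  "baa" -> q0 [reject]
  "bab" -> q1 [accept]
  "bba" -> q2 [reject]
  "bbb" -> q0 [reject]

1 out of 8


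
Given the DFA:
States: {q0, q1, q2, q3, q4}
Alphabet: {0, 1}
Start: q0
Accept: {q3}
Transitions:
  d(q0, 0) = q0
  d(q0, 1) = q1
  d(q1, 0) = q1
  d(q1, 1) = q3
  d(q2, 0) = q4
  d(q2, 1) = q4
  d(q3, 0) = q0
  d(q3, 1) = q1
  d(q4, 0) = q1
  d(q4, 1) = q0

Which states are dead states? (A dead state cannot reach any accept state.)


Forward reachability from each state:
  q0 -> reaches accept state q3 (live)
  q1 -> reaches accept state q3 (live)
  q2 -> reaches accept state q3 (live)
  q3 -> reaches accept state q3 (live)
  q4 -> reaches accept state q3 (live)

None (all states can reach an accept state)


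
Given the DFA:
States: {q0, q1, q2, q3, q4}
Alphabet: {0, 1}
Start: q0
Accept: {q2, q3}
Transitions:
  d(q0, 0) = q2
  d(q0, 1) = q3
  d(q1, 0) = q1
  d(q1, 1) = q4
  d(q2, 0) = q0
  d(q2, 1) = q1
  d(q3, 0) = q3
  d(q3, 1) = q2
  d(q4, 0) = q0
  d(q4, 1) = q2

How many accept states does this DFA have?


Accept states listed: {q2, q3}
Counting: q2(1) q3(2)

2


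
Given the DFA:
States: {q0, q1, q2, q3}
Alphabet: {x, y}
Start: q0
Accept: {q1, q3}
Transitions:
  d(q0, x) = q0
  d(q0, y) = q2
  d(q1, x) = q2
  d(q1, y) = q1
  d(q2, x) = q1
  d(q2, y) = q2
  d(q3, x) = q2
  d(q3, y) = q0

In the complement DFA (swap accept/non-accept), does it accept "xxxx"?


Trace: q0 -> q0 -> q0 -> q0 -> q0
Final: q0
Original accept: {q1, q3}
Complement: q0 is not in original accept

Yes, complement accepts (original rejects)


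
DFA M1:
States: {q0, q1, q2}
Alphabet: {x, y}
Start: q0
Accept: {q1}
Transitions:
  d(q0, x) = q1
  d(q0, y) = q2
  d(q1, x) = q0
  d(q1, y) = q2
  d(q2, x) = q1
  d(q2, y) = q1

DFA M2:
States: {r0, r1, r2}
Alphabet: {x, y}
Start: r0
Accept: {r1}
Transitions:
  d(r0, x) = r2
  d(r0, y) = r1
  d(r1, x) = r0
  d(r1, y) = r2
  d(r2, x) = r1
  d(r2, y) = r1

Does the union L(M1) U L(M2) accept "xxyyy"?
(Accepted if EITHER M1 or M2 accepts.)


M1: final=q2 accepted=False
M2: final=r2 accepted=False

No, union rejects (neither accepts)


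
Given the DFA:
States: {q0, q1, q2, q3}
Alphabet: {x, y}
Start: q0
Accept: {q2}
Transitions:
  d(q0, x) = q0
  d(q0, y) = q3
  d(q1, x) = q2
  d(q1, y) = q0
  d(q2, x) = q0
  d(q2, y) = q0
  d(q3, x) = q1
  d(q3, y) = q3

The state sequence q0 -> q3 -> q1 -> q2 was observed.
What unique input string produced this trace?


Trace back each transition to find the symbol:
  q0 --[y]--> q3
  q3 --[x]--> q1
  q1 --[x]--> q2

"yxx"


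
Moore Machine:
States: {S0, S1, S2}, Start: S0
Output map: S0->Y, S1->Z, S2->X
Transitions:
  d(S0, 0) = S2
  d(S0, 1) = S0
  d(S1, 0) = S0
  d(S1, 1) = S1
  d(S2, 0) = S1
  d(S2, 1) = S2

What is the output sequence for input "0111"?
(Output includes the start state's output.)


Start: S0 (output Y)
  --0--> S2 (output X)
  --1--> S2 (output X)
  --1--> S2 (output X)
  --1--> S2 (output X)

"YXXXX"


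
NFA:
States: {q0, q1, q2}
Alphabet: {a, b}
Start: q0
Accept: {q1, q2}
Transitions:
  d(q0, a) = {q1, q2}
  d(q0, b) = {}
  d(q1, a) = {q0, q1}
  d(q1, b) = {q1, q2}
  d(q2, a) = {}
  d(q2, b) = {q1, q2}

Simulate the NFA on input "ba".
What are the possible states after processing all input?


Start: {q0}
  --b--> {}
  --a--> {}

{} (empty set, no valid transitions)


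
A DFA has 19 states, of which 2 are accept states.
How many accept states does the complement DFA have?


Complement swaps accept and non-accept states.
19 - 2 = 17

17


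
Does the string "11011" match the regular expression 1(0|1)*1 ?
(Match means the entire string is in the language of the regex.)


|string| = 5; first = '1'; last = '1'

Yes, "11011" matches 1(0|1)*1


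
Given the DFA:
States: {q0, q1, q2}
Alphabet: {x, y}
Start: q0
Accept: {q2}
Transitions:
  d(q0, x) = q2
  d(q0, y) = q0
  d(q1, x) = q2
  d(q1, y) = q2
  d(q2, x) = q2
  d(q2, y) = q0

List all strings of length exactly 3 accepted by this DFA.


All strings of length 3: 8 total
Accepted: 4

"xxx", "xyx", "yxx", "yyx"


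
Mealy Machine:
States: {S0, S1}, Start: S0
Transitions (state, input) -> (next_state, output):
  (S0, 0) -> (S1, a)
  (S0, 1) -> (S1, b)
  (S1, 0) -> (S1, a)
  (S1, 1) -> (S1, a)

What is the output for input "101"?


Step-by-step:
  (S0, 1) -> (S1, b)
  (S1, 0) -> (S1, a)
  (S1, 1) -> (S1, a)

"baa"


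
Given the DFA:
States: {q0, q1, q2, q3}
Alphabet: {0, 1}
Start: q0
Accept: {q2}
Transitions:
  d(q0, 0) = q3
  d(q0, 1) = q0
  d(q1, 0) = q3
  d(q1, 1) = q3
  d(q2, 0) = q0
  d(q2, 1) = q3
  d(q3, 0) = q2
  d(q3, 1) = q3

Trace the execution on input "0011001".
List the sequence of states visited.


Input: 0011001
d(q0, 0) = q3
d(q3, 0) = q2
d(q2, 1) = q3
d(q3, 1) = q3
d(q3, 0) = q2
d(q2, 0) = q0
d(q0, 1) = q0


q0 -> q3 -> q2 -> q3 -> q3 -> q2 -> q0 -> q0


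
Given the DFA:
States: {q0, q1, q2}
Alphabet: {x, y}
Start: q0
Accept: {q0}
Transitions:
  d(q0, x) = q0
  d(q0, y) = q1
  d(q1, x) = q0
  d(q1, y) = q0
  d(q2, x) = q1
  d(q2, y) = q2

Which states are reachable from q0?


BFS from q0:
  layer 0: {q0}
  layer 1: {q1}

{q0, q1}


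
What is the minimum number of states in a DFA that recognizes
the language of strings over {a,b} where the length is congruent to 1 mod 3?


States track (length) mod 3.
Need 3 states: one per remainder 0..2; accept = remainder 1.

3


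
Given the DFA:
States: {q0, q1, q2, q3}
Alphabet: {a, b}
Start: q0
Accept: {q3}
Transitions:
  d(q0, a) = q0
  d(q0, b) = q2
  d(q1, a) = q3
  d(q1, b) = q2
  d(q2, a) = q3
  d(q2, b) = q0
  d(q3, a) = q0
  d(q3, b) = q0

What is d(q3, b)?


Looking up transition d(q3, b)

q0


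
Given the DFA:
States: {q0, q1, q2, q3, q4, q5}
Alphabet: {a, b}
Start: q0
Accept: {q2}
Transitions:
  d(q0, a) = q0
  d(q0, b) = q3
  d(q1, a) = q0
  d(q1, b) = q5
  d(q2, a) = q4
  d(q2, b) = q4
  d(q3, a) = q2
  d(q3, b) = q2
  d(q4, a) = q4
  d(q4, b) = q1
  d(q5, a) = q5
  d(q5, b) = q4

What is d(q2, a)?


Looking up transition d(q2, a)

q4


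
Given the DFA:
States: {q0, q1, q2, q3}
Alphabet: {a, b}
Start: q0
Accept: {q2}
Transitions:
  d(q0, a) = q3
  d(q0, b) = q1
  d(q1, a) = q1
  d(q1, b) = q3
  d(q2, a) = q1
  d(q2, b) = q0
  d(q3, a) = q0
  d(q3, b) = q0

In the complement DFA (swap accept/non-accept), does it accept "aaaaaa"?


Trace: q0 -> q3 -> q0 -> q3 -> q0 -> q3 -> q0
Final: q0
Original accept: {q2}
Complement: q0 is not in original accept

Yes, complement accepts (original rejects)


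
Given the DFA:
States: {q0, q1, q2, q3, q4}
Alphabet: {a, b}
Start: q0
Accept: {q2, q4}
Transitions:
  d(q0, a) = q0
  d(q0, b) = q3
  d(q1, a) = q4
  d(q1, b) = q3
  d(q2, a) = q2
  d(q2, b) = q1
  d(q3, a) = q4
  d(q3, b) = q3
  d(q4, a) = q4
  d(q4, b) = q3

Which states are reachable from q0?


BFS from q0:
  layer 0: {q0}
  layer 1: {q3}
  layer 2: {q4}

{q0, q3, q4}


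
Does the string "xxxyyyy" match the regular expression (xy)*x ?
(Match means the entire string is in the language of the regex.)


|string| = 7; first = 'x'; last = 'y'

No, "xxxyyyy" does not match (xy)*x


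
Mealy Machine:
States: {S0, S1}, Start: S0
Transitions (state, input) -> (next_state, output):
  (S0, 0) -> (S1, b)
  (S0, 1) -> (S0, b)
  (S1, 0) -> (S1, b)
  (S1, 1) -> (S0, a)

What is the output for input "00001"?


Step-by-step:
  (S0, 0) -> (S1, b)
  (S1, 0) -> (S1, b)
  (S1, 0) -> (S1, b)
  (S1, 0) -> (S1, b)
  (S1, 1) -> (S0, a)

"bbbba"


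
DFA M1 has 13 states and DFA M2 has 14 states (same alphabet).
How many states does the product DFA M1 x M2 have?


Product construction pairs every M1 state with every M2 state.
13 * 14 = 182

182


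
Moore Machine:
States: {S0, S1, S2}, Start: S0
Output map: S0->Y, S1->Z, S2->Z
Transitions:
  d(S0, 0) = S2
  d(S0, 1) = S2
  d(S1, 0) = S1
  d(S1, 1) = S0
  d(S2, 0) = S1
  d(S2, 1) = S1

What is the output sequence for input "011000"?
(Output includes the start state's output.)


Start: S0 (output Y)
  --0--> S2 (output Z)
  --1--> S1 (output Z)
  --1--> S0 (output Y)
  --0--> S2 (output Z)
  --0--> S1 (output Z)
  --0--> S1 (output Z)

"YZZYZZZ"
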